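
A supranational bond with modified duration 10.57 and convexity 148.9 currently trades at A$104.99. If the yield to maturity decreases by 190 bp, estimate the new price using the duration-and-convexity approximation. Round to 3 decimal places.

A$128.897

Duration effect: -D_mod·Δy = -10.57 × (-0.019) = +0.200830
Convexity effect: ½·C·(Δy)² = 0.5 × 148.9 × (-0.019)² = +0.02687645
ΔP/P ≈ +0.200830 + 0.02687645 = +0.22770645
New price ≈ 104.99 × (1 + 0.22770645) = 128.8969001855.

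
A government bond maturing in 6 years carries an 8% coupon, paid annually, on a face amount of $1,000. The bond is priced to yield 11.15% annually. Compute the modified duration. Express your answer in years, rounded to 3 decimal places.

Periodic yield y = 0.1115. First find Macaulay duration:
  t   CF        PV=CF/(1+0.1115)^t    t·PV
  1        80.00        71.9748        71.9748
  2        80.00        64.7547       129.5093
  3        80.00        58.2588       174.7764
  4        80.00        52.4146       209.6583
  5        80.00        47.1566       235.7831
  6     1,080.00       572.7524     3,436.5147
  Σ                    867.3119     4,258.2167
P = 867.3119; Macaulay duration = 4,258.2167 / 867.3119 = 4.90967 years.
Modified duration = D_Mac / (1 + y) = 4.90967 / 1.1115 = 4.41716 years.

4.417 years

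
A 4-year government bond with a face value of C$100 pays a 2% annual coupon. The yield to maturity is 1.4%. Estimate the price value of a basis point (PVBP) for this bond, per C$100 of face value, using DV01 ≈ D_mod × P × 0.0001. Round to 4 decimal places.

C$0.0392

Periodic yield y = 0.014.
  t   CF        PV=CF/(1+0.014)^t    t·PV
  1         2.00         1.9724         1.9724
  2         2.00         1.9452         3.8903
  3         2.00         1.9183         5.7549
  4       102.00        96.4825       385.9298
  Σ                    102.3183       397.5474
P = 102.3183; D_Mac = 3.88540 yrs; D_mod = 3.83175 yrs.
DV01 ≈ 3.83175 × 102.3183 × 0.0001 = 0.039206.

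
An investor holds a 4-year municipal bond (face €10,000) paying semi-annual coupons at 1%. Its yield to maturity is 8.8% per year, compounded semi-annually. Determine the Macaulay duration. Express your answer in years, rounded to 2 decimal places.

3.92 years

Periodic yield y = 0.044. Discount each cash flow and weight by its period:
  t   CF        PV=CF/(1+0.044)^t    t·PV
  1        50.00        47.8927        47.8927
  2        50.00        45.8743        91.7485
  3        50.00        43.9409       131.8226
  4        50.00        42.0889       168.3558
  5        50.00        40.3151       201.5754
  6        50.00        38.6160       231.6959
  7        50.00        36.9885       258.9194
  8    10,050.00     7,121.3458    56,970.7661
  Σ                  7,417.0621    58,102.7763
Price P = Σ PV = 7,417.0621.
Macaulay duration = Σ(t·PV) / P = 58,102.7763 / 7,417.0621 = 7.83366 half-year periods.
In years: 7.83366 / 2 = 3.91683 years.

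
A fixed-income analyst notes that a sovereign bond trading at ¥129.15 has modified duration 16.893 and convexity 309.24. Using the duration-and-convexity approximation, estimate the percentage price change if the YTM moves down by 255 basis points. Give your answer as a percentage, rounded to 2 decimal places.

Duration effect: -D_mod·Δy = -16.893 × (-0.0255) = +0.4307715
Convexity effect: ½·C·(Δy)² = 0.5 × 309.24 × (-0.0255)² = +0.100541655
ΔP/P ≈ +0.4307715 + 0.100541655 = +0.531313155
= +53.1313155%.

+53.13%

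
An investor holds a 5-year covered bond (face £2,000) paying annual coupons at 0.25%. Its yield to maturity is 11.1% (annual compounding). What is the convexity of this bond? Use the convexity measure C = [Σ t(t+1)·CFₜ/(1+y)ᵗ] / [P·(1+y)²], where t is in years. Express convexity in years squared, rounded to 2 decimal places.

With y = 0.111:
  t   CF        PV=CF/(1+0.111)^t    t·PV        t(t+1)·PV
  1         5.00         4.5005         4.5005           9.0009
  2         5.00         4.0508         8.1016          24.3049
  3         5.00         3.6461        10.9383          43.7531
  4         5.00         3.2818        13.1273          65.6363
  5     2,005.00     1,184.5246     5,922.6230      35,535.7378
  Σ                  1,200.0038     5,959.2906      35,678.4330
P = 1,200.0038.
Convexity = Σ t(t+1)·PV / [P·(1+y)²] = 35,678.4330 / (1,200.0038 × 1.234321) = 24.08768.

24.09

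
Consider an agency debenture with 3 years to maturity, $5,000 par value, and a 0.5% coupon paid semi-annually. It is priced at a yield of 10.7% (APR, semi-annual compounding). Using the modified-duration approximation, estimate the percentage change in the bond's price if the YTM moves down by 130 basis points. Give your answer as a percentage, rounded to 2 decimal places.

+3.67%

Periodic yield y = 0.0535. Modified duration first:
  t   CF        PV=CF/(1+0.0535)^t    t·PV
  1        12.50        11.8652        11.8652
  2        12.50        11.2627        22.5253
  3        12.50        10.6907        32.0721
  4        12.50        10.1478        40.5912
  5        12.50         9.6325        48.1623
  6     5,012.50     3,666.4616    21,998.7699
  Σ                  3,720.0605    22,153.9860
P = 3,720.0605; D_Mac = 5.95528 half-year periods = 2.97764 yrs; D_mod = 2.97764/(1+0.0535) = 2.82642 yrs.
ΔP/P ≈ -D_mod · Δy = -2.82642 × (-0.013) = +0.036744 = +3.6744%.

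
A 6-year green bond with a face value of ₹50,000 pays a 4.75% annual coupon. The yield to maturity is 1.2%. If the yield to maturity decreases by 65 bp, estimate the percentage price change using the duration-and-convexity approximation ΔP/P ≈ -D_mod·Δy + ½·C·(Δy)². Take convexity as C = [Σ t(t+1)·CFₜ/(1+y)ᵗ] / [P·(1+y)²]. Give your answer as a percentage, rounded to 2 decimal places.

With y = 0.012:
  t   CF        PV=CF/(1+0.012)^t    t·PV        t(t+1)·PV
  1     2,375.00     2,346.8379     2,346.8379       4,693.6759
  2     2,375.00     2,319.0098     4,638.0197      13,914.0590
  3     2,375.00     2,291.5117     6,874.5351      27,498.1402
  4     2,375.00     2,264.3396     9,057.3584      45,286.7922
  5     2,375.00     2,237.4897    11,187.4487      67,124.6920
  6    52,375.00    48,757.4474   292,544.6844   2,047,812.7910
  Σ                 60,216.6362   326,648.8842   2,206,330.1503
P = 60,216.6362; D_Mac = 5.42456 yrs; D_mod = 5.36024 yrs; C = 35.77610.
Duration effect: -5.36024 × (-0.0065) = +0.034842
Convexity effect: 0.5 × 35.77610 × (-0.0065)² = +0.0007558
ΔP/P ≈ +0.034842 + 0.0007558 = +0.035597 = +3.5597%.

+3.56%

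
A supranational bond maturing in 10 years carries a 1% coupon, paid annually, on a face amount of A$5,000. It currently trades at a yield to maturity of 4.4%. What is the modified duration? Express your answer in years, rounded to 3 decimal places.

9.072 years

Periodic yield y = 0.044. First find Macaulay duration:
  t   CF        PV=CF/(1+0.044)^t    t·PV
  1        50.00        47.8927        47.8927
  2        50.00        45.8743        91.7485
  3        50.00        43.9409       131.8226
  4        50.00        42.0889       168.3558
  5        50.00        40.3151       201.5754
  6        50.00        38.6160       231.6959
  7        50.00        36.9885       258.9194
  8        50.00        35.4296       283.4366
  9        50.00        33.9364       305.4274
  10    5,050.00     3,283.1172    32,831.1724
  Σ                  3,648.1995    34,552.0466
P = 3,648.1995; Macaulay duration = 34,552.0466 / 3,648.1995 = 9.47099 years.
Modified duration = D_Mac / (1 + y) = 9.47099 / 1.044 = 9.07183 years.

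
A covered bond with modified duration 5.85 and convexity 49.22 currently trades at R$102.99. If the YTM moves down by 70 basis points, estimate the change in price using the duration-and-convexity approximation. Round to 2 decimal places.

Duration effect: -D_mod·Δy = -5.85 × (-0.007) = +0.040950
Convexity effect: ½·C·(Δy)² = 0.5 × 49.22 × (-0.007)² = +0.00120589
ΔP/P ≈ +0.040950 + 0.00120589 = +0.04215589
ΔP ≈ 102.99 × (+0.04215589) = +4.3416351111.

+R$4.34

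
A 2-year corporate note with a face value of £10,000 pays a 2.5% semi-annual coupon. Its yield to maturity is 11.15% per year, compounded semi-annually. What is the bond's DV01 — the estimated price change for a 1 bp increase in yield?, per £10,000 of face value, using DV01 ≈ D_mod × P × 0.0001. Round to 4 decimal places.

Periodic yield y = 0.05575.
  t   CF        PV=CF/(1+0.05575)^t    t·PV
  1       125.00       118.3992       118.3992
  2       125.00       112.1470       224.2941
  3       125.00       106.2250       318.6750
  4    10,125.00     8,149.8698    32,599.4793
  Σ                  8,486.6411    33,260.8476
P = 8,486.6411; D_Mac = 3.91920 half-year periods = 1.95960 yrs; D_mod = 1.85612 yrs.
DV01 ≈ 1.85612 × 8,486.6411 × 0.0001 = 1.575224.

£1.5752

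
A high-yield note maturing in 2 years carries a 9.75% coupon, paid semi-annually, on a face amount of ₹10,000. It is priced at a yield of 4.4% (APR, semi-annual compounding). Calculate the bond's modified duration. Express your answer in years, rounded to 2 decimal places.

Periodic yield y = 0.022. First find Macaulay duration:
  t   CF        PV=CF/(1+0.022)^t    t·PV
  1       487.50       477.0059       477.0059
  2       487.50       466.7376       933.4753
  3       487.50       456.6905     1,370.0714
  4    10,487.50     9,613.2091    38,452.8366
  Σ                 11,013.6431    41,233.3891
P = 11,013.6431; Macaulay duration = 41,233.3891 / 11,013.6431 = 3.74385 half-year periods = 1.87192 years.
Modified duration = D_Mac / (1 + y) = 1.87192 / 1.022 = 1.83163 years.

1.83 years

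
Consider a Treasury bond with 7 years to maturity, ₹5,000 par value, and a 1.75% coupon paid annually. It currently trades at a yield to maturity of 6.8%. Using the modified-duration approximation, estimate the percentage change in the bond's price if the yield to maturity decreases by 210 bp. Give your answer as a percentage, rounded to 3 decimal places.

Periodic yield y = 0.068. Modified duration first:
  t   CF        PV=CF/(1+0.068)^t    t·PV
  1        87.50        81.9288        81.9288
  2        87.50        76.7124       153.4248
  3        87.50        71.8281       215.4843
  4        87.50        67.2548       269.0190
  5        87.50        62.9726       314.8631
  6        87.50        58.9631       353.7788
  7     5,087.50     3,210.0046    22,470.0321
  Σ                  3,629.6644    23,858.5310
P = 3,629.6644; D_Mac = 6.57321 yrs; D_mod = 6.57321/(1+0.068) = 6.15469 yrs.
ΔP/P ≈ -D_mod · Δy = -6.15469 × (-0.021) = +0.129248 = +12.9248%.

+12.925%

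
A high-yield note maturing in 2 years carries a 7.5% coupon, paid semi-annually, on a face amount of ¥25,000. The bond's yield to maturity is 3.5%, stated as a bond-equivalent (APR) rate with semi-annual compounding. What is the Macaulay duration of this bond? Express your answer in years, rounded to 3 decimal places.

Periodic yield y = 0.0175. Discount each cash flow and weight by its period:
  t   CF        PV=CF/(1+0.0175)^t    t·PV
  1       937.50       921.3759       921.3759
  2       937.50       905.5292     1,811.0583
  3       937.50       889.9549     2,669.8648
  4    25,937.50    24,198.6112    96,794.4450
  Σ                 26,915.4713   102,196.7440
Price P = Σ PV = 26,915.4713.
Macaulay duration = Σ(t·PV) / P = 102,196.7440 / 26,915.4713 = 3.79695 half-year periods.
In years: 3.79695 / 2 = 1.89848 years.

1.898 years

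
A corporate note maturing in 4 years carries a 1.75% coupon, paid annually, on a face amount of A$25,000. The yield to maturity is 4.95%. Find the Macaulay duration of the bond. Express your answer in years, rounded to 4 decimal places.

Periodic yield y = 0.0495. Discount each cash flow and weight by its year:
  t   CF        PV=CF/(1+0.0495)^t    t·PV
  1       437.50       416.8652       416.8652
  2       437.50       397.2036       794.4072
  3       437.50       378.4694     1,135.4081
  4    25,437.50    20,967.4036    83,869.6144
  Σ                 22,159.9417    86,216.2948
Price P = Σ PV = 22,159.9417.
Macaulay duration = Σ(t·PV) / P = 86,216.2948 / 22,159.9417 = 3.89064 years.

3.8906 years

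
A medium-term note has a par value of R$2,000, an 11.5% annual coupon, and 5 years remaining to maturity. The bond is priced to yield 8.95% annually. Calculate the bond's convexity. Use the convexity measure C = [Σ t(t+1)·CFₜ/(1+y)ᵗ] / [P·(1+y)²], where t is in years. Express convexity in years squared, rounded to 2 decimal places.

With y = 0.0895:
  t   CF        PV=CF/(1+0.0895)^t    t·PV        t(t+1)·PV
  1       230.00       211.1060       211.1060         422.2120
  2       230.00       193.7641       387.5282       1,162.5847
  3       230.00       177.8468       533.5405       2,134.1620
  4       230.00       163.2371       652.9484       3,264.7422
  5     2,230.00     1,452.6758     7,263.3788      43,580.2728
  Σ                  2,198.6298     9,048.5020      50,563.9738
P = 2,198.6298.
Convexity = Σ t(t+1)·PV / [P·(1+y)²] = 50,563.9738 / (2,198.6298 × 1.187010) = 19.37468.

19.37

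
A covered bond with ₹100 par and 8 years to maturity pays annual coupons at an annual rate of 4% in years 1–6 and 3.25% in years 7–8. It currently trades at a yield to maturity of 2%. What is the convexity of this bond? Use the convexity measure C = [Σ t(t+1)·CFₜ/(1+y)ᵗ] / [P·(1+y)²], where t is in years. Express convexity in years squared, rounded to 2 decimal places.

58.60

With y = 0.02:
  t   CF        PV=CF/(1+0.02)^t    t·PV        t(t+1)·PV
  1         4.00         3.9216         3.9216           7.8431
  2         4.00         3.8447         7.6894          23.0681
  3         4.00         3.7693        11.3079          45.2315
  4         4.00         3.6954        14.7815          73.9076
  5         4.00         3.6229        18.1146         108.6877
  6         4.00         3.5519        21.3113         149.1792
  7         3.25         2.8293        19.8052         158.4420
  8       103.25        88.1229       704.9830       6,344.8474
  Σ                    113.3579       801.9145       6,911.2066
P = 113.3579.
Convexity = Σ t(t+1)·PV / [P·(1+y)²] = 6,911.2066 / (113.3579 × 1.040400) = 58.60054.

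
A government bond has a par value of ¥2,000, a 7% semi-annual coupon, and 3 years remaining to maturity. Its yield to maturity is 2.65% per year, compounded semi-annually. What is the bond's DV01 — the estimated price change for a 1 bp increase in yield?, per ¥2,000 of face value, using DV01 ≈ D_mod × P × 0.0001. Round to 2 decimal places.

Periodic yield y = 0.01325.
  t   CF        PV=CF/(1+0.01325)^t    t·PV
  1        70.00        69.0846        69.0846
  2        70.00        68.1812       136.3625
  3        70.00        67.2896       201.8689
  4        70.00        66.4097       265.6388
  5        70.00        65.5413       327.7064
  6     2,070.00     1,912.8049    11,476.8293
  Σ                  2,249.3114    12,477.4906
P = 2,249.3114; D_Mac = 5.54725 half-year periods = 2.77362 yrs; D_mod = 2.73735 yrs.
DV01 ≈ 2.73735 × 2,249.3114 × 0.0001 = 0.615716.

¥0.62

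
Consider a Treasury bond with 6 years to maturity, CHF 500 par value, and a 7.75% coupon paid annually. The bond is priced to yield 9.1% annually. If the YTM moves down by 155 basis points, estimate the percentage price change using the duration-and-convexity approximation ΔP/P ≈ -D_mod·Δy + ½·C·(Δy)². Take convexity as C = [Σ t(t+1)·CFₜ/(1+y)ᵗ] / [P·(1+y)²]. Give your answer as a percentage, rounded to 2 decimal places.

With y = 0.091:
  t   CF        PV=CF/(1+0.091)^t    t·PV        t(t+1)·PV
  1        38.75        35.5179        35.5179          71.0357
  2        38.75        32.5553        65.1107         195.3320
  3        38.75        29.8399        89.5197         358.0789
  4        38.75        27.3510       109.4039         547.0194
  5        38.75        25.0696       125.3482         752.0890
  6       538.75       319.4764     1,916.8584      13,418.0087
  Σ                    469.8101     2,341.7587      15,341.5637
P = 469.8101; D_Mac = 4.98448 yrs; D_mod = 4.56873 yrs; C = 27.43455.
Duration effect: -4.56873 × (-0.0155) = +0.070815
Convexity effect: 0.5 × 27.43455 × (-0.0155)² = +0.0032956
ΔP/P ≈ +0.070815 + 0.0032956 = +0.074111 = +7.4111%.

+7.41%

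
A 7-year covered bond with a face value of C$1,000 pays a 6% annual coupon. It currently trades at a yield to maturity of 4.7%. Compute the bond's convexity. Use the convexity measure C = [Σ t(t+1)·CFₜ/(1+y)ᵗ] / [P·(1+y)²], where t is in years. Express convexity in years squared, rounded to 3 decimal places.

41.076

With y = 0.047:
  t   CF        PV=CF/(1+0.047)^t    t·PV        t(t+1)·PV
  1        60.00        57.3066        57.3066         114.6132
  2        60.00        54.7341       109.4682         328.4045
  3        60.00        52.2771       156.8312         627.3248
  4        60.00        49.9303       199.7214         998.6068
  5        60.00        47.6890       238.4448       1,430.6688
  6        60.00        45.5482       273.2892       1,913.0241
  7     1,060.00       768.5623     5,379.9363      43,039.4904
  Σ                  1,076.0476     6,414.9976      48,452.1326
P = 1,076.0476.
Convexity = Σ t(t+1)·PV / [P·(1+y)²] = 48,452.1326 / (1,076.0476 × 1.096209) = 41.07599.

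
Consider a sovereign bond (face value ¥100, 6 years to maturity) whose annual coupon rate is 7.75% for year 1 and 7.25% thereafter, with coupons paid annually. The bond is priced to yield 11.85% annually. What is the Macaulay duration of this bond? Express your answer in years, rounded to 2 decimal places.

Periodic yield y = 0.1185. Discount each cash flow and weight by its year:
  t   CF        PV=CF/(1+0.1185)^t    t·PV
  1         7.75         6.9289         6.9289
  2         7.25         5.7952        11.5903
  3         7.25         5.1812        15.5436
  4         7.25         4.6323        18.5291
  5         7.25         4.1415        20.7075
  6       107.25        54.7749       328.6492
  Σ                     81.4539       401.9487
Price P = Σ PV = 81.4539.
Macaulay duration = Σ(t·PV) / P = 401.9487 / 81.4539 = 4.93467 years.

4.93 years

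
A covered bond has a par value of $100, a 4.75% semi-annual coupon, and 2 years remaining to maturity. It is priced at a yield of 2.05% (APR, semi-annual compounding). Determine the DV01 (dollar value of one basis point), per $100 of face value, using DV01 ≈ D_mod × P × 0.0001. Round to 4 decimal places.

$0.0201

Periodic yield y = 0.01025.
  t   CF        PV=CF/(1+0.01025)^t    t·PV
  1        2.375         2.3509         2.3509
  2        2.375         2.3271         4.6541
  3        2.375         2.3034         6.9103
  4      102.375        98.2830       393.1321
  Σ                    105.2644       407.0474
P = 105.2644; D_Mac = 3.86690 half-year periods = 1.93345 yrs; D_mod = 1.91384 yrs.
DV01 ≈ 1.91384 × 105.2644 × 0.0001 = 0.020146.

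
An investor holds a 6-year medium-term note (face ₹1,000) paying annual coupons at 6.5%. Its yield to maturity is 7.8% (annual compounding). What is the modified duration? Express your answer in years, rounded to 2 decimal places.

4.75 years

Periodic yield y = 0.078. First find Macaulay duration:
  t   CF        PV=CF/(1+0.078)^t    t·PV
  1        65.00        60.2968        60.2968
  2        65.00        55.9340       111.8680
  3        65.00        51.8868       155.6605
  4        65.00        48.1325       192.5300
  5        65.00        44.6498       223.2490
  6     1,065.00       678.6362     4,071.8174
  Σ                    939.5362     4,815.4217
P = 939.5362; Macaulay duration = 4,815.4217 / 939.5362 = 5.12532 years.
Modified duration = D_Mac / (1 + y) = 5.12532 / 1.078 = 4.75447 years.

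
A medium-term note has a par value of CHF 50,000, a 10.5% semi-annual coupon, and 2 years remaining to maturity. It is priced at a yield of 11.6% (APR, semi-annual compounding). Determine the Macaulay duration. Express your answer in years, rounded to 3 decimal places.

1.854 years

Periodic yield y = 0.058. Discount each cash flow and weight by its period:
  t   CF        PV=CF/(1+0.058)^t    t·PV
  1     2,625.00     2,481.0964     2,481.0964
  2     2,625.00     2,345.0817     4,690.1633
  3     2,625.00     2,216.5233     6,649.5700
  4    52,625.00    42,000.0143   168,000.0571
  Σ                 49,042.7157   181,820.8868
Price P = Σ PV = 49,042.7157.
Macaulay duration = Σ(t·PV) / P = 181,820.8868 / 49,042.7157 = 3.70740 half-year periods.
In years: 3.70740 / 2 = 1.85370 years.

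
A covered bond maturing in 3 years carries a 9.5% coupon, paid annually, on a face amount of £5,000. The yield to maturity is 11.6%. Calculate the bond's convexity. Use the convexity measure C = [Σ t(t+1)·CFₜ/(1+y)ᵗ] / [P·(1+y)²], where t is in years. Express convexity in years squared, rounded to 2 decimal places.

8.53

With y = 0.116:
  t   CF        PV=CF/(1+0.116)^t    t·PV        t(t+1)·PV
  1       475.00       425.6272       425.6272         851.2545
  2       475.00       381.3864       762.7728       2,288.3185
  3     5,475.00     3,939.0504    11,817.1513      47,268.6050
  Σ                  4,746.0641    13,005.5513      50,408.1780
P = 4,746.0641.
Convexity = Σ t(t+1)·PV / [P·(1+y)²] = 50,408.1780 / (4,746.0641 × 1.245456) = 8.52784.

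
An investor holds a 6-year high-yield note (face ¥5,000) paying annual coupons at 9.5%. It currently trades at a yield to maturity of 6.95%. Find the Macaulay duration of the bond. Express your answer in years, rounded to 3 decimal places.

4.910 years

Periodic yield y = 0.0695. Discount each cash flow and weight by its year:
  t   CF        PV=CF/(1+0.0695)^t    t·PV
  1       475.00       444.1328       444.1328
  2       475.00       415.2714       830.5428
  3       475.00       388.2856     1,164.8567
  4       475.00       363.0534     1,452.2134
  5       475.00       339.4608     1,697.3041
  6     5,475.00     3,658.4691    21,950.8145
  Σ                  5,608.6730    27,539.8644
Price P = Σ PV = 5,608.6730.
Macaulay duration = Σ(t·PV) / P = 27,539.8644 / 5,608.6730 = 4.91023 years.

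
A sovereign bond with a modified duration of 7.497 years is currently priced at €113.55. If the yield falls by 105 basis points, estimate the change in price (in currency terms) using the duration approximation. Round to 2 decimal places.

Duration approximation: ΔP/P ≈ -D_mod · Δy = -7.497 × (-0.0105) = +0.0787185.
ΔP ≈ 113.55 × (+0.0787185) = +8.938485675.

+€8.94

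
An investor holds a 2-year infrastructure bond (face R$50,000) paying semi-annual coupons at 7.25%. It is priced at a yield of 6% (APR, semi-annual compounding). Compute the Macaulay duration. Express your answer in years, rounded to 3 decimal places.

Periodic yield y = 0.03. Discount each cash flow and weight by its period:
  t   CF        PV=CF/(1+0.03)^t    t·PV
  1     1,812.50     1,759.7087     1,759.7087
  2     1,812.50     1,708.4551     3,416.9102
  3     1,812.50     1,658.6943     4,976.0828
  4    51,812.50    46,034.7352   184,138.9407
  Σ                 51,161.5933   194,291.6424
Price P = Σ PV = 51,161.5933.
Macaulay duration = Σ(t·PV) / P = 194,291.6424 / 51,161.5933 = 3.79761 half-year periods.
In years: 3.79761 / 2 = 1.89880 years.

1.899 years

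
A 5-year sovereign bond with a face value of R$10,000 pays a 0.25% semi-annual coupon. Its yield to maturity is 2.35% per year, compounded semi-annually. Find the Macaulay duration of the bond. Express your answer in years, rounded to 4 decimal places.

Periodic yield y = 0.01175. Discount each cash flow and weight by its period:
  t   CF        PV=CF/(1+0.01175)^t    t·PV
  1        12.50        12.3548        12.3548
  2        12.50        12.2113        24.4227
  3        12.50        12.0695        36.2086
  4        12.50        11.9294        47.7174
  5        12.50        11.7908        58.9541
  6        12.50        11.6539        69.9233
  7        12.50        11.5185        80.6298
  8        12.50        11.3848        91.0782
  9        12.50        11.2526       101.2730
  10   10,012.50     8,908.6193    89,086.1926
  Σ                  9,014.7849    89,608.7545
Price P = Σ PV = 9,014.7849.
Macaulay duration = Σ(t·PV) / P = 89,608.7545 / 9,014.7849 = 9.94020 half-year periods.
In years: 9.94020 / 2 = 4.97010 years.

4.9701 years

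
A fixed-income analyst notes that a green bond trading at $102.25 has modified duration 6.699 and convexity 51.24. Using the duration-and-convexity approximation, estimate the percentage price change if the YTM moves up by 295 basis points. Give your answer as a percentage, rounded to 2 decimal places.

-17.53%

Duration effect: -D_mod·Δy = -6.699 × (+0.0295) = -0.1976205
Convexity effect: ½·C·(Δy)² = 0.5 × 51.24 × (0.0295)² = +0.022295805
ΔP/P ≈ -0.1976205 + 0.022295805 = -0.175324695
= -17.5324695%.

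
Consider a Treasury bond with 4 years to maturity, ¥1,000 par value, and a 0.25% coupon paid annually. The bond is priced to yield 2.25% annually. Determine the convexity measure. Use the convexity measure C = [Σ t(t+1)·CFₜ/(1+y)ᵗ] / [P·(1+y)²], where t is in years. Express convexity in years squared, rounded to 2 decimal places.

With y = 0.0225:
  t   CF        PV=CF/(1+0.0225)^t    t·PV        t(t+1)·PV
  1         2.50         2.4450         2.4450           4.8900
  2         2.50         2.3912         4.7824          14.3471
  3         2.50         2.3386         7.0157          28.0628
  4     1,002.50       917.1305     3,668.5218      18,342.6091
  Σ                    924.3052     3,682.7649      18,389.9090
P = 924.3052.
Convexity = Σ t(t+1)·PV / [P·(1+y)²] = 18,389.9090 / (924.3052 × 1.045506) = 19.02995.

19.03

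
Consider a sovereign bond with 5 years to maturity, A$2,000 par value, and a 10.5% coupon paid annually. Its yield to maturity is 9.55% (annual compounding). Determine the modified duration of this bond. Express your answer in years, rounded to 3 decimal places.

Periodic yield y = 0.0955. First find Macaulay duration:
  t   CF        PV=CF/(1+0.0955)^t    t·PV
  1       210.00       191.6933       191.6933
  2       210.00       174.9825       349.9649
  3       210.00       159.7284       479.1852
  4       210.00       145.8041       583.2164
  5     2,210.00     1,400.6524     7,003.2619
  Σ                  2,072.8607     8,607.3218
P = 2,072.8607; Macaulay duration = 8,607.3218 / 2,072.8607 = 4.15239 years.
Modified duration = D_Mac / (1 + y) = 4.15239 / 1.0955 = 3.79040 years.

3.790 years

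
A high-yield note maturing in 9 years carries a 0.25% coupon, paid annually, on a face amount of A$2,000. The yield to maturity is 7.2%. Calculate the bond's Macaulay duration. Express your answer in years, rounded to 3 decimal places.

8.869 years

Periodic yield y = 0.072. Discount each cash flow and weight by its year:
  t   CF        PV=CF/(1+0.072)^t    t·PV
  1         5.00         4.6642         4.6642
  2         5.00         4.3509         8.7018
  3         5.00         4.0587        12.1761
  4         5.00         3.7861        15.1444
  5         5.00         3.5318        17.6590
  6         5.00         3.2946        19.7675
  7         5.00         3.0733        21.5132
  8         5.00         2.8669        22.9352
  9     2,005.00     1,072.4111     9,651.7001
  Σ                  1,102.0376     9,774.2614
Price P = Σ PV = 1,102.0376.
Macaulay duration = Σ(t·PV) / P = 9,774.2614 / 1,102.0376 = 8.86926 years.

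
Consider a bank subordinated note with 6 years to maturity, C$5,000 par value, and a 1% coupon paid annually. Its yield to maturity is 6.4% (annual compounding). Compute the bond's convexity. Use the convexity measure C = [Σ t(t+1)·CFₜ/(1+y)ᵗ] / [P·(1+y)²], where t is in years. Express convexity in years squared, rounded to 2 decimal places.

With y = 0.064:
  t   CF        PV=CF/(1+0.064)^t    t·PV        t(t+1)·PV
  1        50.00        46.9925        46.9925          93.9850
  2        50.00        44.1659        88.3317         264.9952
  3        50.00        41.5093       124.5278         498.1113
  4        50.00        39.0125       156.0499         780.2495
  5        50.00        36.6659       183.3293       1,099.9758
  6     5,050.00     3,480.4998    20,882.9987     146,180.9907
  Σ                  3,688.8457    21,482.2299     148,918.3073
P = 3,688.8457.
Convexity = Σ t(t+1)·PV / [P·(1+y)²] = 148,918.3073 / (3,688.8457 × 1.132096) = 35.65943.

35.66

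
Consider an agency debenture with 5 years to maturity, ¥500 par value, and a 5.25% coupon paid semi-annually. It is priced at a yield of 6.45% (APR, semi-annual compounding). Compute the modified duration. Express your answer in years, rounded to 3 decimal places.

Periodic yield y = 0.03225. First find Macaulay duration:
  t   CF        PV=CF/(1+0.03225)^t    t·PV
  1       13.125        12.7149        12.7149
  2       13.125        12.3177        24.6354
  3       13.125        11.9329        35.7986
  4       13.125        11.5601        46.2402
  5       13.125        11.1989        55.9944
  6       13.125        10.8490        65.0940
  7       13.125        10.5101        73.5704
  8       13.125        10.1817        81.4536
  9       13.125         9.8636        88.7724
  10     513.125       373.5719     3,735.7195
  Σ                    474.7007     4,219.9934
P = 474.7007; Macaulay duration = 4,219.9934 / 474.7007 = 8.88980 half-year periods = 4.44490 years.
Modified duration = D_Mac / (1 + y) = 4.44490 / 1.03225 = 4.30603 years.

4.306 years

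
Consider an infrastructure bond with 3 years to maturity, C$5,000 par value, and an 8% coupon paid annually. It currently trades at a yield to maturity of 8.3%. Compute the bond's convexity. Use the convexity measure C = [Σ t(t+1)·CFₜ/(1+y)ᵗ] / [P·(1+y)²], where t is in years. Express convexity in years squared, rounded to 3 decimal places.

With y = 0.083:
  t   CF        PV=CF/(1+0.083)^t    t·PV        t(t+1)·PV
  1       400.00       369.3444       369.3444         738.6888
  2       400.00       341.0382       682.0765       2,046.2294
  3     5,400.00     4,251.1692    12,753.5076      51,014.0303
  Σ                  4,961.5518    13,804.9285      53,798.9486
P = 4,961.5518.
Convexity = Σ t(t+1)·PV / [P·(1+y)²] = 53,798.9486 / (4,961.5518 × 1.172889) = 9.24484.

9.245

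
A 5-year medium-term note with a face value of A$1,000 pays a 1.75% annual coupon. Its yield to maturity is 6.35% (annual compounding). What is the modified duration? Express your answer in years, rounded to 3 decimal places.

4.521 years

Periodic yield y = 0.0635. First find Macaulay duration:
  t   CF        PV=CF/(1+0.0635)^t    t·PV
  1        17.50        16.4551        16.4551
  2        17.50        15.4726        30.9452
  3        17.50        14.5487        43.6462
  4        17.50        13.6801        54.7202
  5     1,017.50       747.9059     3,739.5294
  Σ                    808.0624     3,885.2962
P = 808.0624; Macaulay duration = 3,885.2962 / 808.0624 = 4.80816 years.
Modified duration = D_Mac / (1 + y) = 4.80816 / 1.0635 = 4.52108 years.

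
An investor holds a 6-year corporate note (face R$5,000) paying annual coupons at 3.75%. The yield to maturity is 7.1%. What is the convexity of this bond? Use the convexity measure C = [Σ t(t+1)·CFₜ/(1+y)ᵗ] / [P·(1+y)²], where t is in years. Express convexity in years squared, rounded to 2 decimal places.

32.01

With y = 0.071:
  t   CF        PV=CF/(1+0.071)^t    t·PV        t(t+1)·PV
  1       187.50       175.0700       175.0700         350.1401
  2       187.50       163.4641       326.9282         980.7845
  3       187.50       152.6275       457.8826       1,831.5303
  4       187.50       142.5094       570.0374       2,850.1872
  5       187.50       133.0620       665.3098       3,991.8588
  6     5,187.50     3,437.3304    20,623.9827     144,367.8787
  Σ                  4,204.0634    22,819.2107     154,372.3795
P = 4,204.0634.
Convexity = Σ t(t+1)·PV / [P·(1+y)²] = 154,372.3795 / (4,204.0634 × 1.147041) = 32.01263.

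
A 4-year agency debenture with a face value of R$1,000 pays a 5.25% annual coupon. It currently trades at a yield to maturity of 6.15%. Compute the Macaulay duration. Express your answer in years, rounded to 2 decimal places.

Periodic yield y = 0.0615. Discount each cash flow and weight by its year:
  t   CF        PV=CF/(1+0.0615)^t    t·PV
  1        52.50        49.4583        49.4583
  2        52.50        46.5929        93.1857
  3        52.50        43.8934       131.6802
  4     1,052.50       828.9763     3,315.9052
  Σ                    968.9209     3,590.2294
Price P = Σ PV = 968.9209.
Macaulay duration = Σ(t·PV) / P = 3,590.2294 / 968.9209 = 3.70539 years.

3.71 years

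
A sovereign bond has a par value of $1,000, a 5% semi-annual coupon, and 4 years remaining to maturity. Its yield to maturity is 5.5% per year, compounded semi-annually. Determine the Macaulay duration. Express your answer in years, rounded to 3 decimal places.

3.671 years

Periodic yield y = 0.0275. Discount each cash flow and weight by its period:
  t   CF        PV=CF/(1+0.0275)^t    t·PV
  1        25.00        24.3309        24.3309
  2        25.00        23.6797        47.3594
  3        25.00        23.0459        69.1378
  4        25.00        22.4291        89.7166
  5        25.00        21.8288       109.1442
  6        25.00        21.2446       127.4677
  7        25.00        20.6760       144.7322
  8     1,025.00       825.0290     6,600.2321
  Σ                    982.2642     7,212.1210
Price P = Σ PV = 982.2642.
Macaulay duration = Σ(t·PV) / P = 7,212.1210 / 982.2642 = 7.34234 half-year periods.
In years: 7.34234 / 2 = 3.67117 years.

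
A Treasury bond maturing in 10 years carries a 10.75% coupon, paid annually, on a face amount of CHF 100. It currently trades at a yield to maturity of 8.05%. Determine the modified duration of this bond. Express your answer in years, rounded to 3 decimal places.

6.360 years

Periodic yield y = 0.0805. First find Macaulay duration:
  t   CF        PV=CF/(1+0.0805)^t    t·PV
  1        10.75         9.9491         9.9491
  2        10.75         9.2079        18.4157
  3        10.75         8.5219        25.5656
  4        10.75         7.8870        31.5478
  5        10.75         7.2994        36.4968
  6        10.75         6.7555        40.5332
  7        10.75         6.2522        43.7656
  8        10.75         5.7864        46.2914
  9        10.75         5.3553        48.1979
  10      110.75        51.0618       510.6179
  Σ                    118.0764       811.3810
P = 118.0764; Macaulay duration = 811.3810 / 118.0764 = 6.87166 years.
Modified duration = D_Mac / (1 + y) = 6.87166 / 1.0805 = 6.35970 years.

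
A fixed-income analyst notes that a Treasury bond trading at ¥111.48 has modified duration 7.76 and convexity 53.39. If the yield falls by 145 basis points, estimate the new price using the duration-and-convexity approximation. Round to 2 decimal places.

Duration effect: -D_mod·Δy = -7.76 × (-0.0145) = +0.112520
Convexity effect: ½·C·(Δy)² = 0.5 × 53.39 × (-0.0145)² = +0.00561262375
ΔP/P ≈ +0.112520 + 0.00561262375 = +0.11813262375
New price ≈ 111.48 × (1 + 0.11813262375) = 124.64942489565.

¥124.65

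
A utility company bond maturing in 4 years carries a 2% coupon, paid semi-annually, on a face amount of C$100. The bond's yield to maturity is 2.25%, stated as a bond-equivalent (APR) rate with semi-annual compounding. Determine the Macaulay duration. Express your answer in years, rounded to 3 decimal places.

Periodic yield y = 0.01125. Discount each cash flow and weight by its period:
  t   CF        PV=CF/(1+0.01125)^t    t·PV
  1         1.00         0.9889         0.9889
  2         1.00         0.9779         1.9557
  3         1.00         0.9670         2.9010
  4         1.00         0.9562         3.8250
  5         1.00         0.9456         4.7280
  6         1.00         0.9351         5.6105
  7         1.00         0.9247         6.4727
  8       101.00        92.3534       738.8276
  Σ                     99.0488       765.3093
Price P = Σ PV = 99.0488.
Macaulay duration = Σ(t·PV) / P = 765.3093 / 99.0488 = 7.72659 half-year periods.
In years: 7.72659 / 2 = 3.86329 years.

3.863 years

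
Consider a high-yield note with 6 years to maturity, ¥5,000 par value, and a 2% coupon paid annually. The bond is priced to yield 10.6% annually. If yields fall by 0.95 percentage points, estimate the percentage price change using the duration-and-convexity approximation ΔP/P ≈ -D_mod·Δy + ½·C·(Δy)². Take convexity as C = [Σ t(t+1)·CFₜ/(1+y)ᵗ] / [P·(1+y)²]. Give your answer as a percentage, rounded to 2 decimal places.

With y = 0.106:
  t   CF        PV=CF/(1+0.106)^t    t·PV        t(t+1)·PV
  1       100.00        90.4159        90.4159         180.8318
  2       100.00        81.7504       163.5007         490.5022
  3       100.00        73.9153       221.7460         886.9842
  4       100.00        66.8312       267.3249       1,336.6247
  5       100.00        60.4261       302.1304       1,812.7822
  6     5,100.00     2,786.3740    16,718.2442     117,027.7094
  Σ                  3,159.7130    17,763.3622     121,735.4345
P = 3,159.7130; D_Mac = 5.62183 yrs; D_mod = 5.08303 yrs; C = 31.49627.
Duration effect: -5.08303 × (-0.0095) = +0.048289
Convexity effect: 0.5 × 31.49627 × (-0.0095)² = +0.0014213
ΔP/P ≈ +0.048289 + 0.0014213 = +0.049710 = +4.9710%.

+4.97%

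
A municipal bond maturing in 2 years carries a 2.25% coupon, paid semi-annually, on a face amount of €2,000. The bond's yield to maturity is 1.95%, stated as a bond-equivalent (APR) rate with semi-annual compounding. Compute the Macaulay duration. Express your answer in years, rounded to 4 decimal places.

Periodic yield y = 0.00975. Discount each cash flow and weight by its period:
  t   CF        PV=CF/(1+0.00975)^t    t·PV
  1        22.50        22.2827        22.2827
  2        22.50        22.0676        44.1352
  3        22.50        21.8545        65.5635
  4     2,022.50     1,945.5083     7,782.0331
  Σ                  2,011.7131     7,914.0145
Price P = Σ PV = 2,011.7131.
Macaulay duration = Σ(t·PV) / P = 7,914.0145 / 2,011.7131 = 3.93397 half-year periods.
In years: 3.93397 / 2 = 1.96698 years.

1.9670 years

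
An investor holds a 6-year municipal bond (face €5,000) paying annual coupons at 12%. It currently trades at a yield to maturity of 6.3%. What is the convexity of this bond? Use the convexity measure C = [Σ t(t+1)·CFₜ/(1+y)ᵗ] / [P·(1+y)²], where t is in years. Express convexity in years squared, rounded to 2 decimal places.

27.15

With y = 0.063:
  t   CF        PV=CF/(1+0.063)^t    t·PV        t(t+1)·PV
  1       600.00       564.4403       564.4403       1,128.8805
  2       600.00       530.9880     1,061.9760       3,185.9281
  3       600.00       499.5184     1,498.5551       5,994.2203
  4       600.00       469.9138     1,879.6552       9,398.2759
  5       600.00       442.0638     2,210.3189      13,261.9132
  6     5,600.00     3,881.4003    23,288.4021     163,018.8144
  Σ                  6,388.3246    30,503.3475     195,988.0325
P = 6,388.3246.
Convexity = Σ t(t+1)·PV / [P·(1+y)²] = 195,988.0325 / (6,388.3246 × 1.129969) = 27.15039.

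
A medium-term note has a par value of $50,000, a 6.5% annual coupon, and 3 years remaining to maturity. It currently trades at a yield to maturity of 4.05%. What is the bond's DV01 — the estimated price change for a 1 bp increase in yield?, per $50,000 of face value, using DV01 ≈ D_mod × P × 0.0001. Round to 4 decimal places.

$14.5065

Periodic yield y = 0.0405.
  t   CF        PV=CF/(1+0.0405)^t    t·PV
  1     3,250.00     3,123.4983     3,123.4983
  2     3,250.00     3,001.9205     6,003.8411
  3    53,250.00    47,270.8442   141,812.5326
  Σ                 53,396.2631   150,939.8720
P = 53,396.2631; D_Mac = 2.82679 yrs; D_mod = 2.71676 yrs.
DV01 ≈ 2.71676 × 53,396.2631 × 0.0001 = 14.506475.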